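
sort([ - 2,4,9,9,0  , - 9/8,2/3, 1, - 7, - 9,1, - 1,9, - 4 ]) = [ - 9,- 7, - 4, - 2, - 9/8, - 1,0,2/3, 1 , 1,4,9,9,9 ] 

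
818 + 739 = 1557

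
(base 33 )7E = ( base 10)245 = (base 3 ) 100002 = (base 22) B3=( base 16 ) F5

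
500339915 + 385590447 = 885930362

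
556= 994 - 438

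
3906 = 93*42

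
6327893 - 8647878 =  - 2319985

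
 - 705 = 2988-3693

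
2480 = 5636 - 3156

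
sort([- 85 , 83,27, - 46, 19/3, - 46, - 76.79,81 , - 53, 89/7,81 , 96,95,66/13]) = [-85, - 76.79, - 53, - 46 , - 46,66/13,  19/3, 89/7,27,81,81,  83 , 95, 96 ]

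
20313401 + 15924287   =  36237688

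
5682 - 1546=4136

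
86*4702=404372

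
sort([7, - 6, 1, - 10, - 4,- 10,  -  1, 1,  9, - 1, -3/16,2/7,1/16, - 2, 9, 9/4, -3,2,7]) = [ - 10, - 10,- 6, - 4, - 3, - 2, - 1 , - 1, - 3/16,1/16,2/7,1, 1,  2,9/4,7,7, 9 , 9]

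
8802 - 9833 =- 1031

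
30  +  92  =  122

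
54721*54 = 2954934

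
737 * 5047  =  3719639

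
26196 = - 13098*(- 2 ) 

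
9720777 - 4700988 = 5019789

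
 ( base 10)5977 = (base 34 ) 55R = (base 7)23266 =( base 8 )13531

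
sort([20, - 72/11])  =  [ - 72/11, 20]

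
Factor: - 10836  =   - 2^2 * 3^2* 7^1*43^1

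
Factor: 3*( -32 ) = -96 = - 2^5 * 3^1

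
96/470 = 48/235 = 0.20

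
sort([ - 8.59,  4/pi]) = [-8.59, 4/pi] 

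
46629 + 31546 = 78175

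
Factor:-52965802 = -2^1*26482901^1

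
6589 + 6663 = 13252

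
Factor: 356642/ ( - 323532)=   -377/342 = - 2^ ( - 1 )*3^ ( - 2)*13^1*19^( - 1) * 29^1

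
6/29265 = 2/9755=0.00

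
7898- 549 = 7349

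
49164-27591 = 21573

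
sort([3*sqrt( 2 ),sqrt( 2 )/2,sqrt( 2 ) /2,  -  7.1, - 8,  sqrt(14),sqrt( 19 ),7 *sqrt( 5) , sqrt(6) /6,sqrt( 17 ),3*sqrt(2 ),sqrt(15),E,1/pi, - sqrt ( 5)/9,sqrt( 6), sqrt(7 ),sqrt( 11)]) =[ - 8, - 7.1, - sqrt(5 )/9,1/pi, sqrt( 6) /6, sqrt(2 )/2, sqrt( 2 )/2, sqrt( 6 ), sqrt( 7 ),E, sqrt( 11),sqrt (14 ), sqrt(15 ),sqrt(17 ) , 3*sqrt( 2 ),3 *sqrt(2 ),sqrt( 19 ),7*  sqrt( 5) ] 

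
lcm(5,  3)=15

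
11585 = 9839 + 1746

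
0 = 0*989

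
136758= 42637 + 94121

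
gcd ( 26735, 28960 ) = 5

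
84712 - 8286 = 76426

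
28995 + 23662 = 52657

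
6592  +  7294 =13886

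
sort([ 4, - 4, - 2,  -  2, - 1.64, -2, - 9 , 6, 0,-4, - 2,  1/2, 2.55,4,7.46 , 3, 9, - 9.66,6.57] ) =[ - 9.66, -9, - 4, - 4, - 2, - 2,-2 ,-2, - 1.64,0,1/2,2.55,3, 4, 4,6,6.57,7.46,9 ]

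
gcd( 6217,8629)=1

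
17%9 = 8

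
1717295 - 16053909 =-14336614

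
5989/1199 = 5989/1199 = 4.99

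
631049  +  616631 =1247680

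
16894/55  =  307 + 9/55 = 307.16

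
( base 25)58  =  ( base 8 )205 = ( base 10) 133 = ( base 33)41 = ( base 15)8D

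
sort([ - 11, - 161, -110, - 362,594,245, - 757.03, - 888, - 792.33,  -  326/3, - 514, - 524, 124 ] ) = [ - 888, -792.33, - 757.03, - 524 , - 514, - 362, - 161,-110,-326/3, - 11,124,245 , 594 ] 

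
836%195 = 56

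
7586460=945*8028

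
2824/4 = 706 = 706.00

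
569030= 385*1478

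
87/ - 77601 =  - 1 +25838/25867 = - 0.00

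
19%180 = 19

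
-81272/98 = -830 + 34/49 = - 829.31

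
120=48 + 72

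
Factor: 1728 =2^6*3^3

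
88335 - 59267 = 29068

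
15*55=825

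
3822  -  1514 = 2308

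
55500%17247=3759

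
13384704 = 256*52284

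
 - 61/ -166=61/166  =  0.37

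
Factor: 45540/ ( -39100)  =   - 99/85 = - 3^2 * 5^( - 1)*11^1*17^( - 1)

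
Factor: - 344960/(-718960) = 392/817 = 2^3* 7^2*19^( - 1)*43^( - 1) 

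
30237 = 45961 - 15724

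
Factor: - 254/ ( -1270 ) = 5^( - 1) = 1/5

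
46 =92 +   -  46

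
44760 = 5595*8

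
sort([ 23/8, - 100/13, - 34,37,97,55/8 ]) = [ - 34 ,-100/13 , 23/8,55/8,37, 97] 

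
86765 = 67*1295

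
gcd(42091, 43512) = 49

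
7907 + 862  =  8769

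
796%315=166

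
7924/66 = 3962/33 = 120.06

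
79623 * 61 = 4857003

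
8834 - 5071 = 3763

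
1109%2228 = 1109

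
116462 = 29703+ 86759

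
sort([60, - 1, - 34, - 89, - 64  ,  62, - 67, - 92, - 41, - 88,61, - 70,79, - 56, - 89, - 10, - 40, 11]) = [ - 92,-89  , - 89,  -  88, - 70, - 67,  -  64, - 56,-41 , - 40, - 34, - 10, - 1,  11, 60,61,  62,79]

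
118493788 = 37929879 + 80563909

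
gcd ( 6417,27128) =1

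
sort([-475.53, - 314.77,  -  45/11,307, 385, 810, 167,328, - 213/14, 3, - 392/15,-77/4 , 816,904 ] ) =[ - 475.53, - 314.77, - 392/15,-77/4, - 213/14,-45/11,3,167,307,328,385,810,816, 904 ] 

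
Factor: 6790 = 2^1 *5^1*7^1*97^1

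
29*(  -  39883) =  - 1156607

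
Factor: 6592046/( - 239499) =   -  2^1*3^( - 2)*13^ ( - 1) * 23^( - 1 )* 73^1*89^( -1 )*163^1*277^1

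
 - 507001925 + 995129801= 488127876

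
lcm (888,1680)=62160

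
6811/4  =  1702  +  3/4 = 1702.75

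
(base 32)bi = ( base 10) 370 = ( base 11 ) 307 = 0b101110010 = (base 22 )GI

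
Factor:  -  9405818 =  - 2^1*4702909^1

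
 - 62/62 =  - 1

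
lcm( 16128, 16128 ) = 16128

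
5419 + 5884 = 11303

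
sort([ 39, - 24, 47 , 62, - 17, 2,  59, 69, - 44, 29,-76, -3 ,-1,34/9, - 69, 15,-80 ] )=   [ - 80 , - 76, - 69, - 44,  -  24, - 17, - 3,- 1,2  ,  34/9, 15, 29, 39,47, 59,  62,69]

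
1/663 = 1/663 = 0.00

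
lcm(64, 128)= 128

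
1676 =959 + 717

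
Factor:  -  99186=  - 2^1*3^1*61^1*271^1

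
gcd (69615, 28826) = 7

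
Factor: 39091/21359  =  53^( - 1)* 97^1 = 97/53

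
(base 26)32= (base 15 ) 55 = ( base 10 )80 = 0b1010000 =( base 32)2g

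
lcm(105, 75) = 525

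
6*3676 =22056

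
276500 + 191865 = 468365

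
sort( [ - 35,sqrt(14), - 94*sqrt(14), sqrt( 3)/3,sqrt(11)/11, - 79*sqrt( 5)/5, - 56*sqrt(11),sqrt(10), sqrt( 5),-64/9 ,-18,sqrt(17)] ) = [ - 94*sqrt(14 ), - 56 * sqrt(11),  -  79*sqrt( 5)/5, - 35, -18, - 64/9,  sqrt(11) /11,sqrt(3)/3 , sqrt( 5),  sqrt( 10) , sqrt ( 14),sqrt (17)] 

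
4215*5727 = 24139305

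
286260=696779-410519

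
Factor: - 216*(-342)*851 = 62865072=2^4*3^5*19^1*23^1 * 37^1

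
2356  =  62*38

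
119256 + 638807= 758063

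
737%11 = 0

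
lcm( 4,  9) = 36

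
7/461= 7/461 = 0.02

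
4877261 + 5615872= 10493133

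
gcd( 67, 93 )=1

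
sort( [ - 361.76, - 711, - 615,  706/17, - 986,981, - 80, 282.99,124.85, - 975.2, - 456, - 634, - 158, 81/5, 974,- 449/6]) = [ - 986, - 975.2,-711 ,  -  634, - 615,- 456,- 361.76, - 158,-80, - 449/6, 81/5,706/17, 124.85,282.99 , 974, 981 ]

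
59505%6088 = 4713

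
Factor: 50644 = 2^2 * 11^1*1151^1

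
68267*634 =43281278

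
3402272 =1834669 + 1567603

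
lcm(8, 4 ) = 8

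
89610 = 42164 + 47446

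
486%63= 45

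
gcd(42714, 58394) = 14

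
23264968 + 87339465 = 110604433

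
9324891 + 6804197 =16129088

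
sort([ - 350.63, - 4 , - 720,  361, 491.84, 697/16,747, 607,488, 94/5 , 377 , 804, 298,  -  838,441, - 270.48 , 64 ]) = [ - 838, - 720,-350.63, - 270.48, - 4 , 94/5,697/16, 64, 298, 361,  377,  441,488,491.84 , 607, 747,804 ]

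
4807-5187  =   - 380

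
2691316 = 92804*29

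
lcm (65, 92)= 5980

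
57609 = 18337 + 39272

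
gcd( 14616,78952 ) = 8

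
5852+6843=12695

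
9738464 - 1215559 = 8522905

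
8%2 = 0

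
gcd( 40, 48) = 8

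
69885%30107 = 9671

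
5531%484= 207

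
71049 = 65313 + 5736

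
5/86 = 5/86 = 0.06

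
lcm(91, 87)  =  7917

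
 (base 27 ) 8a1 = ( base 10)6103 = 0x17D7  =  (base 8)13727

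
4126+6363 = 10489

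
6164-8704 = -2540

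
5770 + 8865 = 14635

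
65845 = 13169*5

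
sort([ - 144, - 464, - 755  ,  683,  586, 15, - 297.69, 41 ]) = [ - 755, - 464,-297.69,-144 , 15,41, 586, 683] 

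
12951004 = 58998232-46047228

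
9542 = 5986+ 3556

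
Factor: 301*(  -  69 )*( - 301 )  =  3^1*7^2 * 23^1*43^2 = 6251469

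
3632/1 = 3632 = 3632.00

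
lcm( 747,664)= 5976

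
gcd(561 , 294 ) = 3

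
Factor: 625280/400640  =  2^( - 1 )*313^( - 1)* 977^1 = 977/626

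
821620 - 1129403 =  - 307783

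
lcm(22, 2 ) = 22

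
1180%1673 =1180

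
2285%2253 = 32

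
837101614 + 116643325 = 953744939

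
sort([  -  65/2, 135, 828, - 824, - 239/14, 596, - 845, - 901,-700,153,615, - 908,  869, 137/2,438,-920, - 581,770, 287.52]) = [-920,  -  908, - 901, - 845, - 824, - 700, - 581, - 65/2 ,-239/14, 137/2, 135,153,287.52,438,596,615,770, 828,869] 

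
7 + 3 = 10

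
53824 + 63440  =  117264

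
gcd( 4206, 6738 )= 6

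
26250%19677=6573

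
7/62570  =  7/62570=0.00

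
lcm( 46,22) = 506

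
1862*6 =11172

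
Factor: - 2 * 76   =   - 152 = -2^3*19^1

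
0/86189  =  0=0.00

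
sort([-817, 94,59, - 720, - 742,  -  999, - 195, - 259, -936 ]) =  [-999, - 936,-817,-742, -720, - 259, - 195, 59,94] 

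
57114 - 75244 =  - 18130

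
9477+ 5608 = 15085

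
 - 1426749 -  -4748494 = 3321745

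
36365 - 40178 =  - 3813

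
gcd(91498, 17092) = 2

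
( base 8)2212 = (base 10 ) 1162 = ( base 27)1G1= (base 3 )1121001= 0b10010001010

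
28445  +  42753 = 71198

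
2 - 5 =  - 3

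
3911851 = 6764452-2852601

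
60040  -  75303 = -15263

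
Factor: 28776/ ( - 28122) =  - 2^2*11^1*43^ (  -  1) = -  44/43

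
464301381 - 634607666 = - 170306285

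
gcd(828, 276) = 276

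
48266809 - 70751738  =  -22484929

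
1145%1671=1145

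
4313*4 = 17252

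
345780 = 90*3842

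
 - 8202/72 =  - 1367/12= - 113.92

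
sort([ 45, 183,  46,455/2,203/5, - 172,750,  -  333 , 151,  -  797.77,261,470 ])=[ - 797.77, - 333, - 172, 203/5, 45,46, 151 , 183,455/2,261, 470, 750 ]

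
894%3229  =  894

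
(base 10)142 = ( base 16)8e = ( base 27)57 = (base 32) 4E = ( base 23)64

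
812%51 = 47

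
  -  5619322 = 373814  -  5993136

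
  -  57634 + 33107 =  - 24527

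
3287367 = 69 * 47643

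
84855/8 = 84855/8 = 10606.88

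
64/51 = 64/51 = 1.25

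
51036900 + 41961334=92998234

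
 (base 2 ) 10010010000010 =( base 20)1376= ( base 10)9346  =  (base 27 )cm4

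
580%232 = 116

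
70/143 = 70/143 = 0.49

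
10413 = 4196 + 6217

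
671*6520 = 4374920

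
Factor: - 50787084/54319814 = -25393542/27159907 = - 2^1*3^1*1607^( - 1 )*16901^( - 1) *4232257^1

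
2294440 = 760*3019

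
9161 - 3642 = 5519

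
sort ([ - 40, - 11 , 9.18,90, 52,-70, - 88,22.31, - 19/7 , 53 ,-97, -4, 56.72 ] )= [ - 97,-88,-70,-40, - 11,  -  4,-19/7, 9.18, 22.31 , 52,53,56.72 , 90 ] 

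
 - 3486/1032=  - 581/172 = - 3.38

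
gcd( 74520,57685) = 5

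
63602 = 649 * 98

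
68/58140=1/855 = 0.00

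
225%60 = 45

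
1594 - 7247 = -5653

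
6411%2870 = 671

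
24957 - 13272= 11685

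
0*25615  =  0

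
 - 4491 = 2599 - 7090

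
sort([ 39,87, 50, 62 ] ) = [ 39, 50, 62,87]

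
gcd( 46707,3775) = 1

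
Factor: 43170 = 2^1*3^1 * 5^1*1439^1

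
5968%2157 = 1654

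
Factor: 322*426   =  2^2*3^1*7^1*23^1*71^1 = 137172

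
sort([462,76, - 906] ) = [ - 906 , 76, 462] 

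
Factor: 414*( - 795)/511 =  - 329130/511 = - 2^1 * 3^3 * 5^1 * 7^(  -  1)*23^1*53^1  *  73^ ( - 1)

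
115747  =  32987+82760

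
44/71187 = 44/71187 = 0.00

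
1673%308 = 133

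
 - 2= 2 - 4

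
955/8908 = 955/8908 = 0.11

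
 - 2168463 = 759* ( - 2857)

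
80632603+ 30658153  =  111290756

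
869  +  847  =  1716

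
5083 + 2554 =7637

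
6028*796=4798288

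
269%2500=269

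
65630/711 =92  +  218/711 = 92.31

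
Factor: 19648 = 2^6*307^1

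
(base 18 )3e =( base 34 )20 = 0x44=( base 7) 125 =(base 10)68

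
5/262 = 5/262= 0.02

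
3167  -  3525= - 358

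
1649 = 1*1649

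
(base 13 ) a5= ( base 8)207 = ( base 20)6f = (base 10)135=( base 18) 79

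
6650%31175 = 6650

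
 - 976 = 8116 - 9092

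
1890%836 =218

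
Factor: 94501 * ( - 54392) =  - 5140098392 = -2^3 * 11^3 * 13^1*71^1*523^1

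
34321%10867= 1720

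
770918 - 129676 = 641242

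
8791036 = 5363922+3427114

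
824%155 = 49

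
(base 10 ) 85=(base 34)2h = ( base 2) 1010101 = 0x55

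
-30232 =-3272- 26960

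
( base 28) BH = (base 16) 145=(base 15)16a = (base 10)325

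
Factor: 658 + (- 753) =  - 95 = - 5^1*19^1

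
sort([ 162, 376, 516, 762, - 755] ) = [-755,  162, 376, 516, 762]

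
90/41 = 2 + 8/41 = 2.20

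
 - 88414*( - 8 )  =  707312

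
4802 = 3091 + 1711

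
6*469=2814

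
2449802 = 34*72053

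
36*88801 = 3196836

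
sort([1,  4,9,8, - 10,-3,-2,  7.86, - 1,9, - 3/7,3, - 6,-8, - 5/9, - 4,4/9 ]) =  [-10, - 8, - 6, - 4, - 3, - 2, - 1, - 5/9,  -  3/7,4/9,1,3,4,  7.86 , 8,9, 9] 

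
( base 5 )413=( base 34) 36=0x6c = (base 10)108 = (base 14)7A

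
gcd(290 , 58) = 58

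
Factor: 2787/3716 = 3/4 = 2^(-2)*3^1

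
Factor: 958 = 2^1 * 479^1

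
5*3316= 16580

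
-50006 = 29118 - 79124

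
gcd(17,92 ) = 1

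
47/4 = 47/4 =11.75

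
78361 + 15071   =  93432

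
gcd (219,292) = 73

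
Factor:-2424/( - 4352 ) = 2^(  -  5 )*3^1*17^( - 1)*101^1 = 303/544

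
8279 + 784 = 9063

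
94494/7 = 13499+1/7 = 13499.14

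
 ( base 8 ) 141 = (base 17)5c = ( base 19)52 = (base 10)97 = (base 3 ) 10121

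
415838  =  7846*53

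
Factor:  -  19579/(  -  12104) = 2^( - 3 )*7^1*17^ ( - 1)*89^(-1)*2797^1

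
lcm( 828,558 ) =25668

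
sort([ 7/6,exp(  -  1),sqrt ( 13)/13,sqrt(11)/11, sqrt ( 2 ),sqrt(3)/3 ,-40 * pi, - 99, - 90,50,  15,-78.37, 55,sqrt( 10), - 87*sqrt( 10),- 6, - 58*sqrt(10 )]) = [-87*sqrt(10 ),-58*sqrt( 10), -40*pi, - 99, - 90, - 78.37, - 6, sqrt ( 13)/13,sqrt(11 )/11,  exp( - 1),sqrt(3)/3,7/6, sqrt( 2),sqrt(10),15,50 , 55]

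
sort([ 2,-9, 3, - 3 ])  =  [ - 9, - 3,2 , 3 ]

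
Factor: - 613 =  - 613^1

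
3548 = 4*887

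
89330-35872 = 53458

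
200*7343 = 1468600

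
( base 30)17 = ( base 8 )45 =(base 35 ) 12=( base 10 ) 37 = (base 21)1g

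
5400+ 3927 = 9327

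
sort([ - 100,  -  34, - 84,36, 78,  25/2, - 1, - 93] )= [ - 100, - 93, - 84, - 34, - 1,25/2,36, 78 ] 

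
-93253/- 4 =23313 + 1/4   =  23313.25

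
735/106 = 6 + 99/106 = 6.93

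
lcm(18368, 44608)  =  312256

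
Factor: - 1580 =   -  2^2*5^1 *79^1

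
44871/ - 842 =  - 54+ 597/842 = - 53.29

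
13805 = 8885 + 4920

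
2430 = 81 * 30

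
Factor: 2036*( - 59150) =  - 2^3 * 5^2*7^1*13^2*509^1 = - 120429400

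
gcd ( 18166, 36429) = 1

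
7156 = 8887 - 1731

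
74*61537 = 4553738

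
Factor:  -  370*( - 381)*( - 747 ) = - 2^1 * 3^3*5^1*37^1*83^1*127^1 = - 105304590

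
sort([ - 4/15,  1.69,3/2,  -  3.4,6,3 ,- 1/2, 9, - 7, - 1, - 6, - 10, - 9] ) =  [ -10, - 9, - 7, - 6, -3.4, - 1,- 1/2, - 4/15,3/2, 1.69,  3,6, 9 ] 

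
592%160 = 112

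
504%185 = 134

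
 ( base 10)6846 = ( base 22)e34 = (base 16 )1abe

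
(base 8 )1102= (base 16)242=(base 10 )578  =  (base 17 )200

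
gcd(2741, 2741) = 2741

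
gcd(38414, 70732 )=2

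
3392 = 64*53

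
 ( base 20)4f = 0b1011111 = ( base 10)95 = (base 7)164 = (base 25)3k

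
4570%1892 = 786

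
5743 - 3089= 2654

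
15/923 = 15/923 = 0.02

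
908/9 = 908/9  =  100.89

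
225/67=3 + 24/67=3.36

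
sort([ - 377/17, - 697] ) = [ - 697,-377/17]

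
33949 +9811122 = 9845071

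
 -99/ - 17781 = 33/5927= 0.01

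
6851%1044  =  587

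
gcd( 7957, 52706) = 73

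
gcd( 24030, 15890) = 10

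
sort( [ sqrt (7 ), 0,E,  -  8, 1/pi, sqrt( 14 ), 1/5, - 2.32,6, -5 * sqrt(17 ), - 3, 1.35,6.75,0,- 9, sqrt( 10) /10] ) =[ - 5* sqrt( 17),  -  9, - 8, - 3, - 2.32 , 0, 0,  1/5,  sqrt(10) /10,1/pi, 1.35, sqrt(7), E, sqrt(14 ), 6, 6.75]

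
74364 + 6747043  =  6821407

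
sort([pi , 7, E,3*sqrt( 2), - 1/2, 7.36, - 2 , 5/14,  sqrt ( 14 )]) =[ -2,-1/2,  5/14, E,  pi , sqrt(14),  3*sqrt( 2 ),7,7.36]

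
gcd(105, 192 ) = 3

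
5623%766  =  261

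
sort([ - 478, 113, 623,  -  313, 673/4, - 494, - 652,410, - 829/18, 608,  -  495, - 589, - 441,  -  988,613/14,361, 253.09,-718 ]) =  [ - 988, - 718,- 652, - 589, - 495, - 494, - 478, - 441, - 313, - 829/18, 613/14,113, 673/4, 253.09, 361, 410, 608, 623 ] 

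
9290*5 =46450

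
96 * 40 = 3840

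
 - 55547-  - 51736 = - 3811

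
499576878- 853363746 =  - 353786868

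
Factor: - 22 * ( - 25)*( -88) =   -  48400 = - 2^4* 5^2*11^2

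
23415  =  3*7805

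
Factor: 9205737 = 3^1*3068579^1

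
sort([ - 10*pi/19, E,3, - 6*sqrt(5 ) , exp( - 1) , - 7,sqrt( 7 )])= [-6 * sqrt( 5 ),-7, - 10 *pi/19,exp( - 1 ),sqrt(7),E, 3] 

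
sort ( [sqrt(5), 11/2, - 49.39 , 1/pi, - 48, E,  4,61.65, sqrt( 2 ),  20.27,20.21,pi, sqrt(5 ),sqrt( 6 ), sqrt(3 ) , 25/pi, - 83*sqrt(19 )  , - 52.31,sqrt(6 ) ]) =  [-83*sqrt(19 ), - 52.31, - 49.39,  -  48, 1/pi, sqrt(2 ), sqrt(3 ), sqrt(5),sqrt(5),sqrt( 6), sqrt( 6 ),E  ,  pi, 4,11/2, 25/pi  ,  20.21,20.27, 61.65] 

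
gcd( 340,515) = 5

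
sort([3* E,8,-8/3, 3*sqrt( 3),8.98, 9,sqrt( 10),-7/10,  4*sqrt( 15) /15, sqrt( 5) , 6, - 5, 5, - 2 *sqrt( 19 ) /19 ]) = [ - 5, - 8/3,  -  7/10, - 2*sqrt(19)/19, 4*sqrt (15)/15,  sqrt(  5), sqrt( 10),  5, 3*sqrt( 3), 6,8,3 *E, 8.98, 9]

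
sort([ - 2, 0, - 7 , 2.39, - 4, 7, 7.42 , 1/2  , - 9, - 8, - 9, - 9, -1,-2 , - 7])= [ - 9, - 9, - 9, - 8,  -  7,  -  7, - 4, - 2, - 2, - 1, 0, 1/2 , 2.39, 7, 7.42]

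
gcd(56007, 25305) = 21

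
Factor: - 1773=  -  3^2*197^1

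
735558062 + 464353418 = 1199911480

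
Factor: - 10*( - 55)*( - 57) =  - 31350 = - 2^1*3^1*5^2*11^1*19^1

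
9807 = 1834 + 7973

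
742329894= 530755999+211573895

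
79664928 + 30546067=110210995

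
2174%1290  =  884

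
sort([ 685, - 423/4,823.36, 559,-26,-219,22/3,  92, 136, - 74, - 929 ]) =[  -  929, - 219 , - 423/4,- 74, - 26, 22/3,  92, 136, 559, 685, 823.36] 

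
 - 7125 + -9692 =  - 16817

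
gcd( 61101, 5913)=1971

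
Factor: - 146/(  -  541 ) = 2^1*73^1*541^( - 1) 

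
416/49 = 8+24/49 = 8.49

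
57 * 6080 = 346560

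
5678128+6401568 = 12079696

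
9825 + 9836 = 19661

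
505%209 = 87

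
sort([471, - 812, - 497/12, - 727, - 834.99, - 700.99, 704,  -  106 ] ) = [ - 834.99, - 812, -727, - 700.99,-106, -497/12,  471,  704 ] 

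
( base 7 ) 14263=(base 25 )66g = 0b111101001100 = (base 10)3916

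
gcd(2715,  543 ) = 543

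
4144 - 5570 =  - 1426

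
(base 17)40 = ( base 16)44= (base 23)2m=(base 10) 68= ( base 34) 20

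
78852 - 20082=58770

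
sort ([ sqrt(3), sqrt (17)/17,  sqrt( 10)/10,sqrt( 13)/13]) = [ sqrt (17 ) /17, sqrt( 13)/13 , sqrt(10)/10, sqrt(3 )]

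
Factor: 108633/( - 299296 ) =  - 2^( - 5 )*3^1 * 7^2*47^ ( - 1 ) * 199^(-1)*739^1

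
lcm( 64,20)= 320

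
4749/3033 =1583/1011 =1.57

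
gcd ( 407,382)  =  1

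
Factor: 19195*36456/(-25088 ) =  - 2^ ( - 6)*3^1*5^1*11^1*31^1* 349^1 = - 1785135/64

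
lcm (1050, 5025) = 70350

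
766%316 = 134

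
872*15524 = 13536928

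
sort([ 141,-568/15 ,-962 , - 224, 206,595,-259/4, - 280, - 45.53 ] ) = [  -  962 ,-280, - 224, - 259/4, -45.53, - 568/15, 141, 206 , 595 ] 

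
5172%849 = 78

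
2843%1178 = 487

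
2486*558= 1387188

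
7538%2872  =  1794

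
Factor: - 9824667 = - 3^1* 547^1*5987^1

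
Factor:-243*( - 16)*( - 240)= -2^8*3^6*5^1  =  - 933120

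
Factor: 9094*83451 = 2^1*3^1*4547^1*27817^1= 758903394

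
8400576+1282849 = 9683425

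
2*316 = 632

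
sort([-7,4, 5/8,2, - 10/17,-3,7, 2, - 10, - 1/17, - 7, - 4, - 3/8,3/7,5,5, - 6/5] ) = [ - 10  , - 7, - 7, - 4, - 3, - 6/5, - 10/17, - 3/8, - 1/17,3/7,5/8,2, 2,4,5,5,7 ]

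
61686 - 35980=25706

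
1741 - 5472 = - 3731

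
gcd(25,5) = 5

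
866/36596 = 433/18298 =0.02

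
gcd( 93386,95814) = 2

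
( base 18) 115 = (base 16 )15b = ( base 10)347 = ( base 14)1AB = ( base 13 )209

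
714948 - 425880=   289068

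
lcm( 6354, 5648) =50832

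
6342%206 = 162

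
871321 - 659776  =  211545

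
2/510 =1/255 = 0.00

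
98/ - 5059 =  - 1+4961/5059 = - 0.02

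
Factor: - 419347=  -  157^1*2671^1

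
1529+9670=11199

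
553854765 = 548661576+5193189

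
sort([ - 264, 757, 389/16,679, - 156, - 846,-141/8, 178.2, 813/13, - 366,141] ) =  [ - 846,-366, - 264, - 156, - 141/8,  389/16, 813/13, 141, 178.2, 679,  757]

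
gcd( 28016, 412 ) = 412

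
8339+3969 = 12308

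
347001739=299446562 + 47555177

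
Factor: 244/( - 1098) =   -  2^1*3^( - 2) =- 2/9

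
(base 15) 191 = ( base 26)dn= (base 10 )361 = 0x169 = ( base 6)1401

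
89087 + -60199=28888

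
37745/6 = 6290 + 5/6 = 6290.83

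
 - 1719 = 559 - 2278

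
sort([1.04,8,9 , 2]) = [ 1.04, 2 , 8, 9 ]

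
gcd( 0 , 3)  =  3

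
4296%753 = 531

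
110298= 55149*2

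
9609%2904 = 897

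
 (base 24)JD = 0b111010101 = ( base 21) 117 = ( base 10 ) 469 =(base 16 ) 1D5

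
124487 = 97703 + 26784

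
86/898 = 43/449 = 0.10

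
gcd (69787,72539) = 1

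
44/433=44/433 = 0.10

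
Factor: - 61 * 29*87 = -153903= - 3^1 * 29^2  *61^1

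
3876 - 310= 3566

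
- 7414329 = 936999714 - 944414043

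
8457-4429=4028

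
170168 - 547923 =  - 377755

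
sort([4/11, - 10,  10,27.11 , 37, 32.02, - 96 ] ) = [ - 96,-10 , 4/11,10,27.11,32.02,37]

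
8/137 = 8/137 = 0.06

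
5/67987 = 5/67987 = 0.00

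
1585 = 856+729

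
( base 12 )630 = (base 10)900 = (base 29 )121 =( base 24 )1dc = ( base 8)1604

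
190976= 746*256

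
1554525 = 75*20727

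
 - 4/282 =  - 1 + 139/141 = - 0.01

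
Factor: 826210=2^1*5^1 *7^1*11^1*29^1 * 37^1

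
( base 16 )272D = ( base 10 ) 10029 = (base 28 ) cm5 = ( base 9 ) 14673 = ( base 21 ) 11fc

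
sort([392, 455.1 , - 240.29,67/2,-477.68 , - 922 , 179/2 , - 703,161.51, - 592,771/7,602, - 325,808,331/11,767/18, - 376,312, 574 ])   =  [ - 922, - 703, - 592, - 477.68, - 376, - 325,-240.29,331/11,  67/2,767/18,179/2,771/7 , 161.51,  312,392, 455.1,574,602,808 ]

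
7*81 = 567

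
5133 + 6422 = 11555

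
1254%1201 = 53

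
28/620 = 7/155   =  0.05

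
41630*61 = 2539430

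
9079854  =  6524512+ 2555342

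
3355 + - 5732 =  - 2377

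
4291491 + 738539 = 5030030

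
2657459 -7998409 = - 5340950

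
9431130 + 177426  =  9608556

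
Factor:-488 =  - 2^3*61^1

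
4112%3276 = 836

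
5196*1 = 5196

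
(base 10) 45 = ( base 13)36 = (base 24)1l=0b101101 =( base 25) 1K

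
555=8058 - 7503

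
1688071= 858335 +829736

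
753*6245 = 4702485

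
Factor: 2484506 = 2^1 *23^1*54011^1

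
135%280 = 135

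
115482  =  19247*6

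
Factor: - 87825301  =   - 431^1*203771^1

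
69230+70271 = 139501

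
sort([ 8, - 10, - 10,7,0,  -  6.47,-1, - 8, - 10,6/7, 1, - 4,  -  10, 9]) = [ - 10,  -  10, -10,-10 ,-8 , -6.47, - 4, - 1 , 0,6/7,1,  7,8,9]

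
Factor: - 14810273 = - 2143^1*6911^1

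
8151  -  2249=5902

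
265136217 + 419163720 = 684299937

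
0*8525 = 0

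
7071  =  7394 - 323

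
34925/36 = 34925/36=970.14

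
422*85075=35901650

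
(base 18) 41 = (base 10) 73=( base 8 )111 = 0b1001001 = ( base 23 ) 34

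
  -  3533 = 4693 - 8226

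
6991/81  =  86+25/81 =86.31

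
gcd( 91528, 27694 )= 2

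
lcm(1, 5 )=5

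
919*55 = 50545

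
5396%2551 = 294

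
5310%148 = 130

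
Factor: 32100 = 2^2*3^1*5^2*107^1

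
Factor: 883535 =5^1*83^1*2129^1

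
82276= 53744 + 28532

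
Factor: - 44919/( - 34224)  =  2^( -4)*3^1*7^1  =  21/16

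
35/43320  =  7/8664 = 0.00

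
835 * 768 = 641280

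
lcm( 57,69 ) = 1311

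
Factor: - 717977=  - 13^1*55229^1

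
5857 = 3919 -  - 1938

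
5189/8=5189/8 = 648.62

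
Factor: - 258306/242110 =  - 3^1*5^( - 1) * 11^(-1)*31^ ( - 1)*71^( - 1)*43051^1 = - 129153/121055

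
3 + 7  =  10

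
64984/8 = 8123 = 8123.00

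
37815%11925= 2040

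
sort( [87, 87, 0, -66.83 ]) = [  -  66.83 , 0,  87,87]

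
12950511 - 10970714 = 1979797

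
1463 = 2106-643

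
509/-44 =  - 12 + 19/44 =- 11.57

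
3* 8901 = 26703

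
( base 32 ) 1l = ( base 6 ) 125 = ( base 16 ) 35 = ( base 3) 1222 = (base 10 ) 53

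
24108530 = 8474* 2845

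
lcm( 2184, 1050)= 54600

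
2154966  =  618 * 3487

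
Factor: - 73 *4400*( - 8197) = 2632876400 = 2^4*5^2*7^1* 11^1*73^1* 1171^1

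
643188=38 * 16926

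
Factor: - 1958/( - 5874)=3^( - 1) = 1/3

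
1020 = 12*85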